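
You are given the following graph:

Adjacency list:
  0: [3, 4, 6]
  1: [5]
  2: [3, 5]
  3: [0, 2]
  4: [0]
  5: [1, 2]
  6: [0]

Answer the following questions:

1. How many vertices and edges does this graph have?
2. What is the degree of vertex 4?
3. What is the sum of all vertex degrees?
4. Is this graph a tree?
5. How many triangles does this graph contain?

Count: 7 vertices, 6 edges.
Vertex 4 has neighbors [0], degree = 1.
Handshaking lemma: 2 * 6 = 12.
A graph is a tree iff it is connected and has exactly n-1 edges. This graph is connected (all 7 vertices in one component) and has 7-1 = 6 edges. It is a tree.
Number of triangles = 0.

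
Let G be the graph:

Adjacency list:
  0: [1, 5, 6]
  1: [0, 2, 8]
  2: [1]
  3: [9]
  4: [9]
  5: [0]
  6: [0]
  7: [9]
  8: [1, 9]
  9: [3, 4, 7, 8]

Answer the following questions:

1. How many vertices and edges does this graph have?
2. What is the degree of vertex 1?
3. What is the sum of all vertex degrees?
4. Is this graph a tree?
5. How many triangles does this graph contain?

Count: 10 vertices, 9 edges.
Vertex 1 has neighbors [0, 2, 8], degree = 3.
Handshaking lemma: 2 * 9 = 18.
A graph is a tree iff it is connected and has exactly n-1 edges. This graph is connected (all 10 vertices in one component) and has 10-1 = 9 edges. It is a tree.
Number of triangles = 0.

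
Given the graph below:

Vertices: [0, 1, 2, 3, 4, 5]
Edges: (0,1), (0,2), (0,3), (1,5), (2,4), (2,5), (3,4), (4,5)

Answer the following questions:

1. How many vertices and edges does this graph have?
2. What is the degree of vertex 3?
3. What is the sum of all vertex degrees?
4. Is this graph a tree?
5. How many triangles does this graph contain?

Count: 6 vertices, 8 edges.
Vertex 3 has neighbors [0, 4], degree = 2.
Handshaking lemma: 2 * 8 = 16.
A tree on 6 vertices has 5 edges. This graph has 8 edges (3 extra). Not a tree.
Number of triangles = 1.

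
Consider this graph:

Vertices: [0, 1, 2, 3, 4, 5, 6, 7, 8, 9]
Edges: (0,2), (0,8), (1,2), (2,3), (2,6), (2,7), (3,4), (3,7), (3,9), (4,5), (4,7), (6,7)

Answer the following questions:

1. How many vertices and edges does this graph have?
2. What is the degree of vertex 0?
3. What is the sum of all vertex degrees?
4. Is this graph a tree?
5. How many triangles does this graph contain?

Count: 10 vertices, 12 edges.
Vertex 0 has neighbors [2, 8], degree = 2.
Handshaking lemma: 2 * 12 = 24.
A tree on 10 vertices has 9 edges. This graph has 12 edges (3 extra). Not a tree.
Number of triangles = 3.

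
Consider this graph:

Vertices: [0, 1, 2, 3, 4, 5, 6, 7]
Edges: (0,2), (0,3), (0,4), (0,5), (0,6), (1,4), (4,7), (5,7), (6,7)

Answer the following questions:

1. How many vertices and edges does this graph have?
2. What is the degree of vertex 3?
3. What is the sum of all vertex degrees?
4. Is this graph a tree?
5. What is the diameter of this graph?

Count: 8 vertices, 9 edges.
Vertex 3 has neighbors [0], degree = 1.
Handshaking lemma: 2 * 9 = 18.
A tree on 8 vertices has 7 edges. This graph has 9 edges (2 extra). Not a tree.
Diameter (longest shortest path) = 3.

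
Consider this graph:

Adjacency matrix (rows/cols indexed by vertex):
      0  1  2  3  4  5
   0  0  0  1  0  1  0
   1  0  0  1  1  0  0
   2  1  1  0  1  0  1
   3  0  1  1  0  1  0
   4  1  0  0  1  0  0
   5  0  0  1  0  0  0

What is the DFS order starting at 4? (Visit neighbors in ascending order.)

DFS from vertex 4 (neighbors processed in ascending order):
Visit order: 4, 0, 2, 1, 3, 5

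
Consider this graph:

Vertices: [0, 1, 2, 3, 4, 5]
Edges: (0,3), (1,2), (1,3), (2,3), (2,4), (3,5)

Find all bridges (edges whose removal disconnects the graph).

A bridge is an edge whose removal increases the number of connected components.
Bridges found: (0,3), (2,4), (3,5)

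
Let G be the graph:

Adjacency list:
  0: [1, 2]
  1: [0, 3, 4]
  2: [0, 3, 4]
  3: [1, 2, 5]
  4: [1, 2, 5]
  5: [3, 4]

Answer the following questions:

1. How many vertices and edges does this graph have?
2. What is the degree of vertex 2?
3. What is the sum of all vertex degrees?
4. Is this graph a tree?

Count: 6 vertices, 8 edges.
Vertex 2 has neighbors [0, 3, 4], degree = 3.
Handshaking lemma: 2 * 8 = 16.
A tree on 6 vertices has 5 edges. This graph has 8 edges (3 extra). Not a tree.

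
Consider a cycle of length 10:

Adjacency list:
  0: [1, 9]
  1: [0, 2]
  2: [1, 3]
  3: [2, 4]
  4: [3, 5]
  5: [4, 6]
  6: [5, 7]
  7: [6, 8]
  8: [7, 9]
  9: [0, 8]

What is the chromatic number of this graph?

This is an even cycle (C_10). Even cycles are bipartite.
Chromatic number = 2.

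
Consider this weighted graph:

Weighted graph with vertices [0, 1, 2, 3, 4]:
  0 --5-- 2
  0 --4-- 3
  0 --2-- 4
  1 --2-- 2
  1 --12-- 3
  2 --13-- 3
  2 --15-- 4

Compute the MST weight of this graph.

Applying Kruskal's algorithm (sort edges by weight, add if no cycle):
  Add (0,4) w=2
  Add (1,2) w=2
  Add (0,3) w=4
  Add (0,2) w=5
  Skip (1,3) w=12 (creates cycle)
  Skip (2,3) w=13 (creates cycle)
  Skip (2,4) w=15 (creates cycle)
MST weight = 13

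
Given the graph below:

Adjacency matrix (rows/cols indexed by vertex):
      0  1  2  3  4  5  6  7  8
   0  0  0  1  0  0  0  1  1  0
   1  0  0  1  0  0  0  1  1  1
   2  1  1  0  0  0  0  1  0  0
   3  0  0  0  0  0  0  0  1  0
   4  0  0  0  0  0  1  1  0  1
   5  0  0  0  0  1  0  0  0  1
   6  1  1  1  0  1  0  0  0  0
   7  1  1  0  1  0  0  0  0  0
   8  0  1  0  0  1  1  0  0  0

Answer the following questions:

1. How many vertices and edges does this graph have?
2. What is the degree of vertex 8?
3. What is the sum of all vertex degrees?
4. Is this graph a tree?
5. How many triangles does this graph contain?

Count: 9 vertices, 13 edges.
Vertex 8 has neighbors [1, 4, 5], degree = 3.
Handshaking lemma: 2 * 13 = 26.
A tree on 9 vertices has 8 edges. This graph has 13 edges (5 extra). Not a tree.
Number of triangles = 3.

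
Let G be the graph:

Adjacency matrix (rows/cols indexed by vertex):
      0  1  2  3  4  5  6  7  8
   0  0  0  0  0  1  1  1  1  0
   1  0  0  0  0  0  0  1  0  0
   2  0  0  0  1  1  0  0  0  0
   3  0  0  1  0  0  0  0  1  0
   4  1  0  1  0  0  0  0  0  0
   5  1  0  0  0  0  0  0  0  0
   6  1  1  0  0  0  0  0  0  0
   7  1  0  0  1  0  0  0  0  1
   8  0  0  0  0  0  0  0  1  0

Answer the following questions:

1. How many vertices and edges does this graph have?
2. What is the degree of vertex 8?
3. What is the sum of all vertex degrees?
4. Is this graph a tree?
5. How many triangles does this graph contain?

Count: 9 vertices, 9 edges.
Vertex 8 has neighbors [7], degree = 1.
Handshaking lemma: 2 * 9 = 18.
A tree on 9 vertices has 8 edges. This graph has 9 edges (1 extra). Not a tree.
Number of triangles = 0.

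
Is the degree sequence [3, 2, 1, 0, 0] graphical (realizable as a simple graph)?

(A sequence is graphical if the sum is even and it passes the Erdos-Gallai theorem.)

Sum of degrees = 6. Sum is even but fails Erdos-Gallai. The sequence is NOT graphical.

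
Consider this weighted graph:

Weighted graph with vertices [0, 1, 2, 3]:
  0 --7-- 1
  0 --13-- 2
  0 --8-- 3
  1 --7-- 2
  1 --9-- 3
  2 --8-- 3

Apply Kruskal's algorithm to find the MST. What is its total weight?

Applying Kruskal's algorithm (sort edges by weight, add if no cycle):
  Add (0,1) w=7
  Add (1,2) w=7
  Add (0,3) w=8
  Skip (2,3) w=8 (creates cycle)
  Skip (1,3) w=9 (creates cycle)
  Skip (0,2) w=13 (creates cycle)
MST weight = 22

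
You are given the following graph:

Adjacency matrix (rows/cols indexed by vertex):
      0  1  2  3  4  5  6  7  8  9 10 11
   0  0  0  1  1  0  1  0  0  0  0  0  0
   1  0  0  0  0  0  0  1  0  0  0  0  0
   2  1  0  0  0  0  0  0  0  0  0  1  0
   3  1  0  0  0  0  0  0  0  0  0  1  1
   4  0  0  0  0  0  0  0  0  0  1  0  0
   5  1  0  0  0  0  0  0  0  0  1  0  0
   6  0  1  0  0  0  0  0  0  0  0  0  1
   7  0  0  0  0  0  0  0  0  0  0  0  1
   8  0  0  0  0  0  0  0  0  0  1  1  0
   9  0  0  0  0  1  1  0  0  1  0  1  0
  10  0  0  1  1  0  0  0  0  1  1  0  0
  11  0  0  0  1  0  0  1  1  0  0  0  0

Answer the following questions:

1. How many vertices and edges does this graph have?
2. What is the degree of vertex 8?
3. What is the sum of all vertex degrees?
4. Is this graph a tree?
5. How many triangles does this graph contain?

Count: 12 vertices, 14 edges.
Vertex 8 has neighbors [9, 10], degree = 2.
Handshaking lemma: 2 * 14 = 28.
A tree on 12 vertices has 11 edges. This graph has 14 edges (3 extra). Not a tree.
Number of triangles = 1.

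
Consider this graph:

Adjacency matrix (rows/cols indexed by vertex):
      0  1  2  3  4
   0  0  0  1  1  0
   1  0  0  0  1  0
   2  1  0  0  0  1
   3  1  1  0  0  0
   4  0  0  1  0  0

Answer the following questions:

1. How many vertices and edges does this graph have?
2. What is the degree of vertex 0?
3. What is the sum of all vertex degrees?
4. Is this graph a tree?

Count: 5 vertices, 4 edges.
Vertex 0 has neighbors [2, 3], degree = 2.
Handshaking lemma: 2 * 4 = 8.
A graph is a tree iff it is connected and has exactly n-1 edges. This graph is connected (all 5 vertices in one component) and has 5-1 = 4 edges. It is a tree.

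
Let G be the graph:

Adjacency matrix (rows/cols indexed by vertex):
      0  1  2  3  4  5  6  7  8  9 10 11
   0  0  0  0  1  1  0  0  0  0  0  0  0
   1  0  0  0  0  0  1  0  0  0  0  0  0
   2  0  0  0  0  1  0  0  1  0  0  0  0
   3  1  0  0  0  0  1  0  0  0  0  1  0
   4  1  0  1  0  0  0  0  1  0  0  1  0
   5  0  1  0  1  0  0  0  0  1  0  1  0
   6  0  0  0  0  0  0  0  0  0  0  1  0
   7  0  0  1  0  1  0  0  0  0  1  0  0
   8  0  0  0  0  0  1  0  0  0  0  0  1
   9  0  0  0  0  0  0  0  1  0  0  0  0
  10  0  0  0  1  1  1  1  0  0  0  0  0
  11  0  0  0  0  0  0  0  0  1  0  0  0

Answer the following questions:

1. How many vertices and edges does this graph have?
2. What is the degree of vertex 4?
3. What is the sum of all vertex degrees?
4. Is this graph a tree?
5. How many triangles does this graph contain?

Count: 12 vertices, 14 edges.
Vertex 4 has neighbors [0, 2, 7, 10], degree = 4.
Handshaking lemma: 2 * 14 = 28.
A tree on 12 vertices has 11 edges. This graph has 14 edges (3 extra). Not a tree.
Number of triangles = 2.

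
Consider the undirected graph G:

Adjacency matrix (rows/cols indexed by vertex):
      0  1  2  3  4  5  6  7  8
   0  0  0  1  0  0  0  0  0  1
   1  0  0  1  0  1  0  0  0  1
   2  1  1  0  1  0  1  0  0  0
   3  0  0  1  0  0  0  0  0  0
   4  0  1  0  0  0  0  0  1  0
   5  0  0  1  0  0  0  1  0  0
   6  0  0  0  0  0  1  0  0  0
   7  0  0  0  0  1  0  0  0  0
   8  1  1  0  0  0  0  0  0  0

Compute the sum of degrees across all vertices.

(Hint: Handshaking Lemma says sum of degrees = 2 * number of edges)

Count edges: 9 edges.
By Handshaking Lemma: sum of degrees = 2 * 9 = 18.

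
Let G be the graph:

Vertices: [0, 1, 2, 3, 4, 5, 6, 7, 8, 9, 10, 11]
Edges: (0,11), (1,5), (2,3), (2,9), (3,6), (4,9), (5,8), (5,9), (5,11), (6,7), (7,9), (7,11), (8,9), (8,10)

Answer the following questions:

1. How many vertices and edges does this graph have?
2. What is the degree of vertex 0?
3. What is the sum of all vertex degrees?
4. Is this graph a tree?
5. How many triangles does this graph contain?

Count: 12 vertices, 14 edges.
Vertex 0 has neighbors [11], degree = 1.
Handshaking lemma: 2 * 14 = 28.
A tree on 12 vertices has 11 edges. This graph has 14 edges (3 extra). Not a tree.
Number of triangles = 1.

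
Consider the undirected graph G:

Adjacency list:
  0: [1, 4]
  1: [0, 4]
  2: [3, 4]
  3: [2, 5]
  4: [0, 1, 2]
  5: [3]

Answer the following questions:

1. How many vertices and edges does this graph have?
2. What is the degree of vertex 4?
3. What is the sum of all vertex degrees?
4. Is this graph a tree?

Count: 6 vertices, 6 edges.
Vertex 4 has neighbors [0, 1, 2], degree = 3.
Handshaking lemma: 2 * 6 = 12.
A tree on 6 vertices has 5 edges. This graph has 6 edges (1 extra). Not a tree.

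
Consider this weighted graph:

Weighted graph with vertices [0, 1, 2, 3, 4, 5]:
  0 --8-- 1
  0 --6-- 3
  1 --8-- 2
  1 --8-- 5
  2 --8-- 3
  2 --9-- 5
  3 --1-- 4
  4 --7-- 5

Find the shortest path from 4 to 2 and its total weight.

Using Dijkstra's algorithm from vertex 4:
Shortest path: 4 -> 3 -> 2
Total weight: 1 + 8 = 9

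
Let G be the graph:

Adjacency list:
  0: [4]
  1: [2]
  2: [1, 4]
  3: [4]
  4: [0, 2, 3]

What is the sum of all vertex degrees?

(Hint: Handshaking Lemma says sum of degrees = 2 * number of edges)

Count edges: 4 edges.
By Handshaking Lemma: sum of degrees = 2 * 4 = 8.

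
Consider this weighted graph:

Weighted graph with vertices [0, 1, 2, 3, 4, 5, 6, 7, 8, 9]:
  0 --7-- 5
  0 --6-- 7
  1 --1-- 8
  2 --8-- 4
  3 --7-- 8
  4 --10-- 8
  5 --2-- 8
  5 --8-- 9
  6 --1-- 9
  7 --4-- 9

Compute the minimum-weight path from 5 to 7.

Using Dijkstra's algorithm from vertex 5:
Shortest path: 5 -> 9 -> 7
Total weight: 8 + 4 = 12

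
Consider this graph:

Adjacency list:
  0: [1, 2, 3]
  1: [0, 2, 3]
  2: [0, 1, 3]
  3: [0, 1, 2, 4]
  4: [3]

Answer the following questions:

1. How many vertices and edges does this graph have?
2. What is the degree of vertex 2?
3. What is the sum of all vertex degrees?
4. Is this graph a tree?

Count: 5 vertices, 7 edges.
Vertex 2 has neighbors [0, 1, 3], degree = 3.
Handshaking lemma: 2 * 7 = 14.
A tree on 5 vertices has 4 edges. This graph has 7 edges (3 extra). Not a tree.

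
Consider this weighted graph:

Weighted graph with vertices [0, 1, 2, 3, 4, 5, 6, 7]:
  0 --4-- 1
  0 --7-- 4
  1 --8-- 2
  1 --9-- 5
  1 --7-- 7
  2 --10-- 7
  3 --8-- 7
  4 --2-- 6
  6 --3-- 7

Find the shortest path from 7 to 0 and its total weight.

Using Dijkstra's algorithm from vertex 7:
Shortest path: 7 -> 1 -> 0
Total weight: 7 + 4 = 11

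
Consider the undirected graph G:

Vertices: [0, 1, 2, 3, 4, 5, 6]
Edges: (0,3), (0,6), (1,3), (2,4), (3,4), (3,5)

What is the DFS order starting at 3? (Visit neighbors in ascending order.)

DFS from vertex 3 (neighbors processed in ascending order):
Visit order: 3, 0, 6, 1, 4, 2, 5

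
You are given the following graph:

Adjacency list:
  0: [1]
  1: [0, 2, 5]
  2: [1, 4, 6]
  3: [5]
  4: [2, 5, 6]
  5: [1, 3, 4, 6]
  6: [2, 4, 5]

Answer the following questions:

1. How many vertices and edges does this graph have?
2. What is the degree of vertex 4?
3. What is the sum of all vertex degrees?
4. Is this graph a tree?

Count: 7 vertices, 9 edges.
Vertex 4 has neighbors [2, 5, 6], degree = 3.
Handshaking lemma: 2 * 9 = 18.
A tree on 7 vertices has 6 edges. This graph has 9 edges (3 extra). Not a tree.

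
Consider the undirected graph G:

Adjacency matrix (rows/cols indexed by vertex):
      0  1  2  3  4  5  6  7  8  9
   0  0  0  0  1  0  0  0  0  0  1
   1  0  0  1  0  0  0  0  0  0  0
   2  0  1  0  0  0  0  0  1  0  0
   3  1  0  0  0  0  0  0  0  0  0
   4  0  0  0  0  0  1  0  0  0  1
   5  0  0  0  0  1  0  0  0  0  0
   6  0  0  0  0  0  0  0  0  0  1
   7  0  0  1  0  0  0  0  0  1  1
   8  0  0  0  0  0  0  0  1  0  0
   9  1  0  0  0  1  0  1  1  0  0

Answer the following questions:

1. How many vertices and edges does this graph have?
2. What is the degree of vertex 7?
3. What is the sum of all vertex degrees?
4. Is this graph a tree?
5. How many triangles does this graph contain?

Count: 10 vertices, 9 edges.
Vertex 7 has neighbors [2, 8, 9], degree = 3.
Handshaking lemma: 2 * 9 = 18.
A graph is a tree iff it is connected and has exactly n-1 edges. This graph is connected (all 10 vertices in one component) and has 10-1 = 9 edges. It is a tree.
Number of triangles = 0.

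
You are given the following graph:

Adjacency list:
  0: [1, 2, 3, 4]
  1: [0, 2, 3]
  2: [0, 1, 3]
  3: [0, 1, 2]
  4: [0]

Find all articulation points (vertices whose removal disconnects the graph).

An articulation point is a vertex whose removal disconnects the graph.
Articulation points: [0]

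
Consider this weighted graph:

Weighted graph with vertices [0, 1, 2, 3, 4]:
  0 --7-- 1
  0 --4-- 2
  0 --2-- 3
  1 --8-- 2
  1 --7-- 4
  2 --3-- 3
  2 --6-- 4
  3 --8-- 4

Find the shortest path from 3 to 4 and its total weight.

Using Dijkstra's algorithm from vertex 3:
Shortest path: 3 -> 4
Total weight: 8 = 8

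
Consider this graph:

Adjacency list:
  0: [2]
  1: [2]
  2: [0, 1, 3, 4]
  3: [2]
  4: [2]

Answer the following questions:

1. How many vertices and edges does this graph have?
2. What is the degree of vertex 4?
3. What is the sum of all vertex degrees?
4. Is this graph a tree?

Count: 5 vertices, 4 edges.
Vertex 4 has neighbors [2], degree = 1.
Handshaking lemma: 2 * 4 = 8.
A graph is a tree iff it is connected and has exactly n-1 edges. This graph is connected (all 5 vertices in one component) and has 5-1 = 4 edges. It is a tree.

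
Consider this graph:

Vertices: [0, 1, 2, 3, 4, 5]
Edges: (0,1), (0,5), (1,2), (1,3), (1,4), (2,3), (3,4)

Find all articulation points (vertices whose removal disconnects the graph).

An articulation point is a vertex whose removal disconnects the graph.
Articulation points: [0, 1]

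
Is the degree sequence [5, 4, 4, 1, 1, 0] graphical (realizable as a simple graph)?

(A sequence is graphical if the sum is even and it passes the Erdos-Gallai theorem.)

Sum of degrees = 15. Sum is odd, so the sequence is NOT graphical.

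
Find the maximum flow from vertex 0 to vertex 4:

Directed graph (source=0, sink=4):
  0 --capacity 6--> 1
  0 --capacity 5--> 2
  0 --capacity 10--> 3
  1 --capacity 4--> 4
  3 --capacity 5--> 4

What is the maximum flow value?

Computing max flow:
  Flow on (0->1): 4/6
  Flow on (0->3): 5/10
  Flow on (1->4): 4/4
  Flow on (3->4): 5/5
Maximum flow = 9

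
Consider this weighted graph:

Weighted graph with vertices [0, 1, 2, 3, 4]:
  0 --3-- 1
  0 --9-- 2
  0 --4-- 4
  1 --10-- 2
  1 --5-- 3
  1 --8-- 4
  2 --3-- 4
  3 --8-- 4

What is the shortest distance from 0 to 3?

Using Dijkstra's algorithm from vertex 0:
Shortest path: 0 -> 1 -> 3
Total weight: 3 + 5 = 8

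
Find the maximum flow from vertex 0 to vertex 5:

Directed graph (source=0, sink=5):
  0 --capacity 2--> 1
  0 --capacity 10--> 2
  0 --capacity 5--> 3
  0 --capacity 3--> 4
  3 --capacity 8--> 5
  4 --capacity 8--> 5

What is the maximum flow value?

Computing max flow:
  Flow on (0->3): 5/5
  Flow on (0->4): 3/3
  Flow on (3->5): 5/8
  Flow on (4->5): 3/8
Maximum flow = 8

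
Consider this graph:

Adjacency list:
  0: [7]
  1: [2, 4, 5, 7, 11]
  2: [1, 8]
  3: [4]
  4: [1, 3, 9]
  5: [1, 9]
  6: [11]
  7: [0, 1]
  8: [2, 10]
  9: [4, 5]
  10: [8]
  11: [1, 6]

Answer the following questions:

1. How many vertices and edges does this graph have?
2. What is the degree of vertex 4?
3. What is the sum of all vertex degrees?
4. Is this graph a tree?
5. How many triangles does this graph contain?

Count: 12 vertices, 12 edges.
Vertex 4 has neighbors [1, 3, 9], degree = 3.
Handshaking lemma: 2 * 12 = 24.
A tree on 12 vertices has 11 edges. This graph has 12 edges (1 extra). Not a tree.
Number of triangles = 0.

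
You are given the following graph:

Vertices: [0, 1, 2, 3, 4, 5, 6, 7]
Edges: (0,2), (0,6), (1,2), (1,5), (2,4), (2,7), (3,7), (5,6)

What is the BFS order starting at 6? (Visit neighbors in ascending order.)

BFS from vertex 6 (neighbors processed in ascending order):
Visit order: 6, 0, 5, 2, 1, 4, 7, 3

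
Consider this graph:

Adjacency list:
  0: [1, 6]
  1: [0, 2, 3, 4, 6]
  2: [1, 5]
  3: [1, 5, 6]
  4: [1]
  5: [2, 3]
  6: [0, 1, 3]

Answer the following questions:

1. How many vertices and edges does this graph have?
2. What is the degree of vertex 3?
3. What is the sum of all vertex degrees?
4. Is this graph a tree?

Count: 7 vertices, 9 edges.
Vertex 3 has neighbors [1, 5, 6], degree = 3.
Handshaking lemma: 2 * 9 = 18.
A tree on 7 vertices has 6 edges. This graph has 9 edges (3 extra). Not a tree.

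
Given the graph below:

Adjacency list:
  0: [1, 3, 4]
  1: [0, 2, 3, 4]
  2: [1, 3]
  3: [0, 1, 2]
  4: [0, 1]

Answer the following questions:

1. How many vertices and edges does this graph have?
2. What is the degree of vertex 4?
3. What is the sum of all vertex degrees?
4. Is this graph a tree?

Count: 5 vertices, 7 edges.
Vertex 4 has neighbors [0, 1], degree = 2.
Handshaking lemma: 2 * 7 = 14.
A tree on 5 vertices has 4 edges. This graph has 7 edges (3 extra). Not a tree.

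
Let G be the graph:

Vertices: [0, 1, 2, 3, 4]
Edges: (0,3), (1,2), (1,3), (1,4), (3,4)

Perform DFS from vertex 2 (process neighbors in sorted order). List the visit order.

DFS from vertex 2 (neighbors processed in ascending order):
Visit order: 2, 1, 3, 0, 4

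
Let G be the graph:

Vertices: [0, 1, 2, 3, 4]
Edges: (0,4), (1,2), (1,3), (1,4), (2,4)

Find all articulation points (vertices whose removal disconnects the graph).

An articulation point is a vertex whose removal disconnects the graph.
Articulation points: [1, 4]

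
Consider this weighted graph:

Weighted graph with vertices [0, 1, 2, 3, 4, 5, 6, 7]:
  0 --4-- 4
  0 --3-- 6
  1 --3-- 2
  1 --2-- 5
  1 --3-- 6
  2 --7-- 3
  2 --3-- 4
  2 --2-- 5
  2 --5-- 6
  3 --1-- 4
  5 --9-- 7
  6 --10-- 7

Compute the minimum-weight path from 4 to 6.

Using Dijkstra's algorithm from vertex 4:
Shortest path: 4 -> 0 -> 6
Total weight: 4 + 3 = 7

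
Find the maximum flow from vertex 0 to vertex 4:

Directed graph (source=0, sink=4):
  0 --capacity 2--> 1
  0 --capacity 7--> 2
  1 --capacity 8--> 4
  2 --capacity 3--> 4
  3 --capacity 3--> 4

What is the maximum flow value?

Computing max flow:
  Flow on (0->1): 2/2
  Flow on (0->2): 3/7
  Flow on (1->4): 2/8
  Flow on (2->4): 3/3
Maximum flow = 5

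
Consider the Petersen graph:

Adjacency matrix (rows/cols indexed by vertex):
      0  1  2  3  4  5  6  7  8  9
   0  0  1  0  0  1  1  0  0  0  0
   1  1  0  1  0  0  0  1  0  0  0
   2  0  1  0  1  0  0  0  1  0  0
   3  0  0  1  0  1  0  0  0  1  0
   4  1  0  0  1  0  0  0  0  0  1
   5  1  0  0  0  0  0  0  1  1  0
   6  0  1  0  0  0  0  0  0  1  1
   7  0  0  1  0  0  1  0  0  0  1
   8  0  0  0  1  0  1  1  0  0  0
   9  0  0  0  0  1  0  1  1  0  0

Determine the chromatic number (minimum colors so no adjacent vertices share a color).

The Petersen graph contains odd cycles (e.g. the outer 5-cycle), so chi >= 3.
A proper 3-coloring exists (it is a well-known 3-chromatic graph).
Chromatic number = 3.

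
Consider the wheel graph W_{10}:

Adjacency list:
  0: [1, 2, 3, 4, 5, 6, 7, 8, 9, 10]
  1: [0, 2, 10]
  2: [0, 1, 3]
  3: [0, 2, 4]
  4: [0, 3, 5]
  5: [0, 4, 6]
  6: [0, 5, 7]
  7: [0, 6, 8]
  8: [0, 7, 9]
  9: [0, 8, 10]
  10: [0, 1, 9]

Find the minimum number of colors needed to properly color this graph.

W_{10} = C_{10} plus a hub adjacent to every cycle vertex.
The outer cycle needs 2 colors (even cycle); the hub is adjacent to all of them so needs a fresh color.
Chromatic number = 2 + 1 = 3.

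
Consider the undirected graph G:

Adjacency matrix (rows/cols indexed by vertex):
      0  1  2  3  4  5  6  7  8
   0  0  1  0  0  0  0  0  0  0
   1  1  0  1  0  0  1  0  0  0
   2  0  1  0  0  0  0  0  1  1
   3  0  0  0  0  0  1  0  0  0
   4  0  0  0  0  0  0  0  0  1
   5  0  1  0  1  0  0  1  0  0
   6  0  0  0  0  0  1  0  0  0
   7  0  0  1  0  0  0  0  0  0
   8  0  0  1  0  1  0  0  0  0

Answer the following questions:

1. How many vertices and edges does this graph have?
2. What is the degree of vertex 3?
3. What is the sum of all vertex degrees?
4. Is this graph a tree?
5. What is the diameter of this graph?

Count: 9 vertices, 8 edges.
Vertex 3 has neighbors [5], degree = 1.
Handshaking lemma: 2 * 8 = 16.
A graph is a tree iff it is connected and has exactly n-1 edges. This graph is connected (all 9 vertices in one component) and has 9-1 = 8 edges. It is a tree.
Diameter (longest shortest path) = 5.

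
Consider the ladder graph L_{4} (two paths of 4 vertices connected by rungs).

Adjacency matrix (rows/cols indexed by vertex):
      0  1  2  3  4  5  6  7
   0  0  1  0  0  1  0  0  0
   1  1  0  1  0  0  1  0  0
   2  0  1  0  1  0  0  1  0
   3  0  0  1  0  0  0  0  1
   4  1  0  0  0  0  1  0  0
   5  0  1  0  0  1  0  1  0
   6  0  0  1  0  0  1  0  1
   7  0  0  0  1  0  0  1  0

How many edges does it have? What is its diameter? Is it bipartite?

Ladder graph L_{4}: 4 rungs + 2 * (4-1) path edges = 4 + 6 = 10 edges.
Diameter = 4.
Ladder graphs are bipartite (alternating coloring along each path).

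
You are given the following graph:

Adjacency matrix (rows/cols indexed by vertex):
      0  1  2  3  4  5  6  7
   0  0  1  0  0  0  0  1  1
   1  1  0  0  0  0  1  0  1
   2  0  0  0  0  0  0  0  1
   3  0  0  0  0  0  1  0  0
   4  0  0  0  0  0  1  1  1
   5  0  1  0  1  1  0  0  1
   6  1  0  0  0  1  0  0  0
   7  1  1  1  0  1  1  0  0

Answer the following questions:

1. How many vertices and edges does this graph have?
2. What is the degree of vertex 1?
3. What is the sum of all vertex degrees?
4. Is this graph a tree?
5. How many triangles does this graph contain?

Count: 8 vertices, 11 edges.
Vertex 1 has neighbors [0, 5, 7], degree = 3.
Handshaking lemma: 2 * 11 = 22.
A tree on 8 vertices has 7 edges. This graph has 11 edges (4 extra). Not a tree.
Number of triangles = 3.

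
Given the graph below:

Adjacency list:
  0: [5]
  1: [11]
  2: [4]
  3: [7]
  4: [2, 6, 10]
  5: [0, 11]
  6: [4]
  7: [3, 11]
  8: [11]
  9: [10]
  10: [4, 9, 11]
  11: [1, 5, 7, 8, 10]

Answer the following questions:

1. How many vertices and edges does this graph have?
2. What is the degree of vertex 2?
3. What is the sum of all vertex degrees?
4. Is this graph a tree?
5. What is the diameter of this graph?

Count: 12 vertices, 11 edges.
Vertex 2 has neighbors [4], degree = 1.
Handshaking lemma: 2 * 11 = 22.
A graph is a tree iff it is connected and has exactly n-1 edges. This graph is connected (all 12 vertices in one component) and has 12-1 = 11 edges. It is a tree.
Diameter (longest shortest path) = 5.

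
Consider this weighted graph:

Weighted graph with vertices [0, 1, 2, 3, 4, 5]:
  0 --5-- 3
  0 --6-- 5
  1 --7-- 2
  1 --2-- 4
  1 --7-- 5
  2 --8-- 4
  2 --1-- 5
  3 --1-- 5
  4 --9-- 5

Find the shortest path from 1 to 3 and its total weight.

Using Dijkstra's algorithm from vertex 1:
Shortest path: 1 -> 5 -> 3
Total weight: 7 + 1 = 8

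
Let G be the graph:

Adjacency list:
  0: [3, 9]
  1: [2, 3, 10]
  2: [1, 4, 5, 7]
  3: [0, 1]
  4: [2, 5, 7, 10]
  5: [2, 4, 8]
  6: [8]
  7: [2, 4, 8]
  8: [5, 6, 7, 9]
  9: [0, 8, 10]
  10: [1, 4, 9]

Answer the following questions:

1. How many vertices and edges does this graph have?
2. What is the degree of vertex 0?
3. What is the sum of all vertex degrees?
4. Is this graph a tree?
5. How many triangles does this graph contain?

Count: 11 vertices, 16 edges.
Vertex 0 has neighbors [3, 9], degree = 2.
Handshaking lemma: 2 * 16 = 32.
A tree on 11 vertices has 10 edges. This graph has 16 edges (6 extra). Not a tree.
Number of triangles = 2.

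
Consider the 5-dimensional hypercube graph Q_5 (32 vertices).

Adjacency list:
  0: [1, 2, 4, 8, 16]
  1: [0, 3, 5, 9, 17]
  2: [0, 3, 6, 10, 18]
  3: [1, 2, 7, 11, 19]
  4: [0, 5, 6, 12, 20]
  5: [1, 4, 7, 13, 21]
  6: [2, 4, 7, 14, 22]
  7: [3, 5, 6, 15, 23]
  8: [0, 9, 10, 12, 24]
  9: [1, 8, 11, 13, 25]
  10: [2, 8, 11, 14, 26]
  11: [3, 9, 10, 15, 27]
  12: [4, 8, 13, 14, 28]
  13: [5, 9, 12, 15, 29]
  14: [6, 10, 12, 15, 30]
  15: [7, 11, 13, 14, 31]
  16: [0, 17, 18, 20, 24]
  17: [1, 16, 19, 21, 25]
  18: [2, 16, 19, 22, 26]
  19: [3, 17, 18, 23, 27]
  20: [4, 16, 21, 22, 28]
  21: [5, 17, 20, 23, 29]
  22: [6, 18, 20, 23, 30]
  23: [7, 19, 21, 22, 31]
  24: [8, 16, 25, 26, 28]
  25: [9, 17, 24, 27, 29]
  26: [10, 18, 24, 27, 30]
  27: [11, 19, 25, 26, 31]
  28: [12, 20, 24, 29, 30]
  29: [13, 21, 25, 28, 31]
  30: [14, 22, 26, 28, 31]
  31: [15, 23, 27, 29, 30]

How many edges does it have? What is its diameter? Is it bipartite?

The 5-dimensional hypercube Q_5 has 32 vertices and each vertex has degree 5.
Total edges = 32 * 5 / 2 = 80.
Diameter = 5 (max Hamming distance between binary labels).
Hypercubes are bipartite (partition by parity of binary representation).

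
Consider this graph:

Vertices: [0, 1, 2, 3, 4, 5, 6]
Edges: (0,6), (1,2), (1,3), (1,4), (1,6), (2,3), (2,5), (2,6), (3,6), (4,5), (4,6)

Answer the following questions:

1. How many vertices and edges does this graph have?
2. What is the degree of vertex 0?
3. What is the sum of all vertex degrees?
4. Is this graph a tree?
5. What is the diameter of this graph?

Count: 7 vertices, 11 edges.
Vertex 0 has neighbors [6], degree = 1.
Handshaking lemma: 2 * 11 = 22.
A tree on 7 vertices has 6 edges. This graph has 11 edges (5 extra). Not a tree.
Diameter (longest shortest path) = 3.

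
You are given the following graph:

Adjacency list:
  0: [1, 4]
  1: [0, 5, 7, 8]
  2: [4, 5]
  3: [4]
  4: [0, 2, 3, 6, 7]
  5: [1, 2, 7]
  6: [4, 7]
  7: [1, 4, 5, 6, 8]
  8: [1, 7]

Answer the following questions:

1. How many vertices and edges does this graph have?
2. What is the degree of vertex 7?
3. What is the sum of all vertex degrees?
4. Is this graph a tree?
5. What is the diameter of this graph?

Count: 9 vertices, 13 edges.
Vertex 7 has neighbors [1, 4, 5, 6, 8], degree = 5.
Handshaking lemma: 2 * 13 = 26.
A tree on 9 vertices has 8 edges. This graph has 13 edges (5 extra). Not a tree.
Diameter (longest shortest path) = 3.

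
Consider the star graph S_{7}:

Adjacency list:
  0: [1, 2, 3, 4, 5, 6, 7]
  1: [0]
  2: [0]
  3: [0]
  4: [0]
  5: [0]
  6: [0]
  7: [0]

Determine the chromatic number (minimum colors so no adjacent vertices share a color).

S_{7} has one hub adjacent to 7 leaves; leaves are pairwise non-adjacent.
Color the hub 0 and every leaf 1.
Chromatic number = 2.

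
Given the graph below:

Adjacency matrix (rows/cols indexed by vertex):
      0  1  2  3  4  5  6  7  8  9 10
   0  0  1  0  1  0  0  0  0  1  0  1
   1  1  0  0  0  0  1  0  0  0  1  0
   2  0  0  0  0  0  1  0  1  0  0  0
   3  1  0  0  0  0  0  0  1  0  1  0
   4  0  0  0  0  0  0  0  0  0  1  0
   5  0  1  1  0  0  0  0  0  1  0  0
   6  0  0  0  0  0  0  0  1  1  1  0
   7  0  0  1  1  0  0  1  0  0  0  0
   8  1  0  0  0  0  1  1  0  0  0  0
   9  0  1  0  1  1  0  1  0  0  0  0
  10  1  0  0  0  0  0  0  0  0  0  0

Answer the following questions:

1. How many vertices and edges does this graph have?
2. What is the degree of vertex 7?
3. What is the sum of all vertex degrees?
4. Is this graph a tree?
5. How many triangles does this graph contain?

Count: 11 vertices, 15 edges.
Vertex 7 has neighbors [2, 3, 6], degree = 3.
Handshaking lemma: 2 * 15 = 30.
A tree on 11 vertices has 10 edges. This graph has 15 edges (5 extra). Not a tree.
Number of triangles = 0.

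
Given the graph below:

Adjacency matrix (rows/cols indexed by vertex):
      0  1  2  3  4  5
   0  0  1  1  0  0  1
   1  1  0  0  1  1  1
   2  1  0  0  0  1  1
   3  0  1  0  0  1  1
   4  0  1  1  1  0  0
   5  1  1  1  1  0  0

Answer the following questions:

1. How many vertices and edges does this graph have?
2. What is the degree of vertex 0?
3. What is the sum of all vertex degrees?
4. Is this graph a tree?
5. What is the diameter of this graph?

Count: 6 vertices, 10 edges.
Vertex 0 has neighbors [1, 2, 5], degree = 3.
Handshaking lemma: 2 * 10 = 20.
A tree on 6 vertices has 5 edges. This graph has 10 edges (5 extra). Not a tree.
Diameter (longest shortest path) = 2.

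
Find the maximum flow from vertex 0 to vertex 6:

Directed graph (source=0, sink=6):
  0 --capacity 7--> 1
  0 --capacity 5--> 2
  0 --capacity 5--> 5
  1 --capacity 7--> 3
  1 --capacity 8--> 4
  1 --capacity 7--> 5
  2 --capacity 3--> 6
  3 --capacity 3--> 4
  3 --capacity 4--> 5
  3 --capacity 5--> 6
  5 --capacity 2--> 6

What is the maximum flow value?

Computing max flow:
  Flow on (0->1): 7/7
  Flow on (0->2): 3/5
  Flow on (1->3): 7/7
  Flow on (2->6): 3/3
  Flow on (3->5): 2/4
  Flow on (3->6): 5/5
  Flow on (5->6): 2/2
Maximum flow = 10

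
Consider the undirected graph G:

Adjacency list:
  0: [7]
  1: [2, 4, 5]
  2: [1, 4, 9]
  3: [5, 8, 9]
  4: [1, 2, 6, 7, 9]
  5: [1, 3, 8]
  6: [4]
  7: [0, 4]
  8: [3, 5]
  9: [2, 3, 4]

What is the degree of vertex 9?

Vertex 9 has neighbors [2, 3, 4], so deg(9) = 3.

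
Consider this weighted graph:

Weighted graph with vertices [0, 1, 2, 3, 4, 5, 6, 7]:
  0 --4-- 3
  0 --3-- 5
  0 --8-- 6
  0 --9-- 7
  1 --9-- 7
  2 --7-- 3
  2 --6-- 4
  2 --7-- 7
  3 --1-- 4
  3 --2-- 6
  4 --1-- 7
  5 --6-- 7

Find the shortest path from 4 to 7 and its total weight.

Using Dijkstra's algorithm from vertex 4:
Shortest path: 4 -> 7
Total weight: 1 = 1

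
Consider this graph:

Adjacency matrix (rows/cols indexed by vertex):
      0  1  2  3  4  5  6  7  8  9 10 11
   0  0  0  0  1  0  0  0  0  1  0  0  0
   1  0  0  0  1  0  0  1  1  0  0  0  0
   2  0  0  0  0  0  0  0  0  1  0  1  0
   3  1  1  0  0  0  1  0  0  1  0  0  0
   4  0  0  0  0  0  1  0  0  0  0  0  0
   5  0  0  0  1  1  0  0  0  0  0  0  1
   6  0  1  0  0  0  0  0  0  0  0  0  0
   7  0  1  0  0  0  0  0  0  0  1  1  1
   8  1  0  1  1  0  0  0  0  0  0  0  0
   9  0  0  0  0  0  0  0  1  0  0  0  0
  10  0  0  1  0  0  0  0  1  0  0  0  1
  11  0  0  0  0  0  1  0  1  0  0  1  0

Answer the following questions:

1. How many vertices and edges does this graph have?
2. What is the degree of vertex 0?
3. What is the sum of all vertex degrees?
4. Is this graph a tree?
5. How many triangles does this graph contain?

Count: 12 vertices, 15 edges.
Vertex 0 has neighbors [3, 8], degree = 2.
Handshaking lemma: 2 * 15 = 30.
A tree on 12 vertices has 11 edges. This graph has 15 edges (4 extra). Not a tree.
Number of triangles = 2.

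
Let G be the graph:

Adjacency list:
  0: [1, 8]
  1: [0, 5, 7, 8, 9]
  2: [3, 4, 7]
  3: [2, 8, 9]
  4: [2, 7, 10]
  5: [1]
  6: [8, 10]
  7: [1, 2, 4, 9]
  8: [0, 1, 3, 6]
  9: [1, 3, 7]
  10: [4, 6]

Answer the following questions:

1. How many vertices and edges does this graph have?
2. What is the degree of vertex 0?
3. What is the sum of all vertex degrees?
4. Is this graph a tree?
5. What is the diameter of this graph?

Count: 11 vertices, 16 edges.
Vertex 0 has neighbors [1, 8], degree = 2.
Handshaking lemma: 2 * 16 = 32.
A tree on 11 vertices has 10 edges. This graph has 16 edges (6 extra). Not a tree.
Diameter (longest shortest path) = 4.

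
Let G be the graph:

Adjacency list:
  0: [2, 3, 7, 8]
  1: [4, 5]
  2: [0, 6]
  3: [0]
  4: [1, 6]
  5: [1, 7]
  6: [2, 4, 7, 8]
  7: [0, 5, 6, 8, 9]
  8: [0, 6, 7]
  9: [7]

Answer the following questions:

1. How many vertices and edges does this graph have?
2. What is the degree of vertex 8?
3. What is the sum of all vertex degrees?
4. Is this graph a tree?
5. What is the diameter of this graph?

Count: 10 vertices, 13 edges.
Vertex 8 has neighbors [0, 6, 7], degree = 3.
Handshaking lemma: 2 * 13 = 26.
A tree on 10 vertices has 9 edges. This graph has 13 edges (4 extra). Not a tree.
Diameter (longest shortest path) = 4.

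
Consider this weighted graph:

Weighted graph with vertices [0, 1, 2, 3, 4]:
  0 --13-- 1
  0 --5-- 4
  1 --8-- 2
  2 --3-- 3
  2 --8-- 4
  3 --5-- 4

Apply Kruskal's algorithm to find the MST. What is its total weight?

Applying Kruskal's algorithm (sort edges by weight, add if no cycle):
  Add (2,3) w=3
  Add (0,4) w=5
  Add (3,4) w=5
  Add (1,2) w=8
  Skip (2,4) w=8 (creates cycle)
  Skip (0,1) w=13 (creates cycle)
MST weight = 21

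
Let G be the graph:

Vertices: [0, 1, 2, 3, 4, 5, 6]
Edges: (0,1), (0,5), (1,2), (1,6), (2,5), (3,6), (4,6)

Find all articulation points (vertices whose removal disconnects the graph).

An articulation point is a vertex whose removal disconnects the graph.
Articulation points: [1, 6]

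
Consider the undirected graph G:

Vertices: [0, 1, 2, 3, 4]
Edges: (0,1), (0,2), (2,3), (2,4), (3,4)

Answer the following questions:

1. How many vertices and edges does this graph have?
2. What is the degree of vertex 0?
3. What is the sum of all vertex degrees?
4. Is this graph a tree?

Count: 5 vertices, 5 edges.
Vertex 0 has neighbors [1, 2], degree = 2.
Handshaking lemma: 2 * 5 = 10.
A tree on 5 vertices has 4 edges. This graph has 5 edges (1 extra). Not a tree.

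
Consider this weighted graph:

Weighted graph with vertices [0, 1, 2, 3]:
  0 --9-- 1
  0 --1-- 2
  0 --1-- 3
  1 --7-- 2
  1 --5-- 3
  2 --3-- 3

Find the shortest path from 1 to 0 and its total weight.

Using Dijkstra's algorithm from vertex 1:
Shortest path: 1 -> 3 -> 0
Total weight: 5 + 1 = 6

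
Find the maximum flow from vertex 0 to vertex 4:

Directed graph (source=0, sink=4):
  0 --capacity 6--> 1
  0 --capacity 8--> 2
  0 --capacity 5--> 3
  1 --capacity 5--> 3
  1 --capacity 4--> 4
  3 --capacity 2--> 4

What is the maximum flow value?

Computing max flow:
  Flow on (0->1): 4/6
  Flow on (0->3): 2/5
  Flow on (1->4): 4/4
  Flow on (3->4): 2/2
Maximum flow = 6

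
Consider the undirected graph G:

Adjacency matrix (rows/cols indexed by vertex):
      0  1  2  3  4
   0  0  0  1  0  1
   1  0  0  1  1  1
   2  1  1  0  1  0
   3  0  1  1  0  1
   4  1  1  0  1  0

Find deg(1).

Vertex 1 has neighbors [2, 3, 4], so deg(1) = 3.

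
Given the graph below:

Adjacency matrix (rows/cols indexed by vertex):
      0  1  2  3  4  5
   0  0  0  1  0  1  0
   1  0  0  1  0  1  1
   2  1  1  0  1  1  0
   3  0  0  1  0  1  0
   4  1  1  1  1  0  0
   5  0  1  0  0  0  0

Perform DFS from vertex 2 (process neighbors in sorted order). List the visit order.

DFS from vertex 2 (neighbors processed in ascending order):
Visit order: 2, 0, 4, 1, 5, 3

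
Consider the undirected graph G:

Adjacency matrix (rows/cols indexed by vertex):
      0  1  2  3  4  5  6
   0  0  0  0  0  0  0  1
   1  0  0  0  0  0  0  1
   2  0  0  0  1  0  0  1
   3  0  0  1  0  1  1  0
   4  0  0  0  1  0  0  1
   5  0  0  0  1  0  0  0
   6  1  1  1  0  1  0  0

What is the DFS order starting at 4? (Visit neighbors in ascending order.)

DFS from vertex 4 (neighbors processed in ascending order):
Visit order: 4, 3, 2, 6, 0, 1, 5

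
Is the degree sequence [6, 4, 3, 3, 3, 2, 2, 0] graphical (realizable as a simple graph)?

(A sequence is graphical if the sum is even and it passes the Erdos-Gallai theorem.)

Sum of degrees = 23. Sum is odd, so the sequence is NOT graphical.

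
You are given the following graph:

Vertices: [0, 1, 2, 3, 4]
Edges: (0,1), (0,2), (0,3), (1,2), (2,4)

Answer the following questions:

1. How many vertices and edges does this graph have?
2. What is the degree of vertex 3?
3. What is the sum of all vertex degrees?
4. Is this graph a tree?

Count: 5 vertices, 5 edges.
Vertex 3 has neighbors [0], degree = 1.
Handshaking lemma: 2 * 5 = 10.
A tree on 5 vertices has 4 edges. This graph has 5 edges (1 extra). Not a tree.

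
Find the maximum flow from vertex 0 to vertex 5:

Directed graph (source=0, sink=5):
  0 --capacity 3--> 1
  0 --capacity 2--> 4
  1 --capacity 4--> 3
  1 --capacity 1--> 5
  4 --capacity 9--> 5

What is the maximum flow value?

Computing max flow:
  Flow on (0->1): 1/3
  Flow on (0->4): 2/2
  Flow on (1->5): 1/1
  Flow on (4->5): 2/9
Maximum flow = 3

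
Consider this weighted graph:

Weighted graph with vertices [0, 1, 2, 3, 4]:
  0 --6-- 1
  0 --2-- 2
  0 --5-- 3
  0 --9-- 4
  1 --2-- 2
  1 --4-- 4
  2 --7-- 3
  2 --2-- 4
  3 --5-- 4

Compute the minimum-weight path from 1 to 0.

Using Dijkstra's algorithm from vertex 1:
Shortest path: 1 -> 2 -> 0
Total weight: 2 + 2 = 4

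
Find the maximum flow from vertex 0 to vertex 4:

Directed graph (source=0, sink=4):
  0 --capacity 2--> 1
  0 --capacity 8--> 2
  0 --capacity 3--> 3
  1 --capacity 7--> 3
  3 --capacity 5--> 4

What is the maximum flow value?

Computing max flow:
  Flow on (0->1): 2/2
  Flow on (0->3): 3/3
  Flow on (1->3): 2/7
  Flow on (3->4): 5/5
Maximum flow = 5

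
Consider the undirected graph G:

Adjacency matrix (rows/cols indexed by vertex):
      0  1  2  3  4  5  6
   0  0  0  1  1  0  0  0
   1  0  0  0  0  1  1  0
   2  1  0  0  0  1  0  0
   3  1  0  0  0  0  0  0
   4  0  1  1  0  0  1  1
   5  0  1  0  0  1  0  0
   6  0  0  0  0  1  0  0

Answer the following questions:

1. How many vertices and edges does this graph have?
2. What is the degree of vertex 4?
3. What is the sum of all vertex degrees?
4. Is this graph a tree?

Count: 7 vertices, 7 edges.
Vertex 4 has neighbors [1, 2, 5, 6], degree = 4.
Handshaking lemma: 2 * 7 = 14.
A tree on 7 vertices has 6 edges. This graph has 7 edges (1 extra). Not a tree.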